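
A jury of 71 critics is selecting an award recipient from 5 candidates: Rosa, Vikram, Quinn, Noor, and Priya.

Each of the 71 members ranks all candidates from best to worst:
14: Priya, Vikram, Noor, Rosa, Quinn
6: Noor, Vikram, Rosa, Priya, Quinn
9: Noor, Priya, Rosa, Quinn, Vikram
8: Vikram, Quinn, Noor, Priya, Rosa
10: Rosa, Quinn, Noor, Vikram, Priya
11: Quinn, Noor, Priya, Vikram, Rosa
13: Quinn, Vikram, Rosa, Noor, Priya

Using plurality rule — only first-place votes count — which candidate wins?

First-place votes: Rosa 10, Vikram 8, Quinn 24, Noor 15, Priya 14.

Quinn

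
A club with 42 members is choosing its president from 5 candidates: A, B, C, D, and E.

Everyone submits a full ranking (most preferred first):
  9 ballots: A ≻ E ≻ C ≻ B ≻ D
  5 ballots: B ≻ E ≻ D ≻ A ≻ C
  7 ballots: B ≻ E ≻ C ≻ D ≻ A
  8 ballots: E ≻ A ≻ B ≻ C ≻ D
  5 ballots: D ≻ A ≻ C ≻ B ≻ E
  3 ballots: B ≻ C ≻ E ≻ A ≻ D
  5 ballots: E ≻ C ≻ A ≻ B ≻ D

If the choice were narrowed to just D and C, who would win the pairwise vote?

D is ranked above C on 10 ballots; C above D on 32.

C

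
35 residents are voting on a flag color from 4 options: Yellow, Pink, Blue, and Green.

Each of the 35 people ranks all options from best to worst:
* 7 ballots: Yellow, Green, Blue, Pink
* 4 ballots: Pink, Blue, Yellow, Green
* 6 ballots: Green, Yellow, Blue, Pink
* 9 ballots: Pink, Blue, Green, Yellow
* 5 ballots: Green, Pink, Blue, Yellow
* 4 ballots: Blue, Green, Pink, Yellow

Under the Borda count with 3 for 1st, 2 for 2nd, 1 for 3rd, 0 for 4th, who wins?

Green

Yellow: 7×3 + 4×1 + 6×2 + 9×0 + 5×0 + 4×0 = 37
Pink: 7×0 + 4×3 + 6×0 + 9×3 + 5×2 + 4×1 = 53
Blue: 7×1 + 4×2 + 6×1 + 9×2 + 5×1 + 4×3 = 56
Green: 7×2 + 4×0 + 6×3 + 9×1 + 5×3 + 4×2 = 64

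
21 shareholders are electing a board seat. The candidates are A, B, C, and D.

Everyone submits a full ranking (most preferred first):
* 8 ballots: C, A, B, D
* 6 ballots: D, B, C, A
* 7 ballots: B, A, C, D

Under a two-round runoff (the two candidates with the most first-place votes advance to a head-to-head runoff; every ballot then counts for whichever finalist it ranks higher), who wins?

Round 1 first-place votes: A 0, B 7, C 8, D 6. C and B advance.
Runoff: C is ranked above B on 8 ballots, B above C on 13.

B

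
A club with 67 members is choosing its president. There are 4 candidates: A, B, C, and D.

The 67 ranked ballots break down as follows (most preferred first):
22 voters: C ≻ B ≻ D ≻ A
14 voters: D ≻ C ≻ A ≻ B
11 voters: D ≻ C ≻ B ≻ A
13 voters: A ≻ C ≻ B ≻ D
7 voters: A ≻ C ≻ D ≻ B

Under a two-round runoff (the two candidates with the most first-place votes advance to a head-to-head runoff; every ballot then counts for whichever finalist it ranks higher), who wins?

Round 1 first-place votes: A 20, B 0, C 22, D 25. D and C advance.
Runoff: D is ranked above C on 25 ballots, C above D on 42.

C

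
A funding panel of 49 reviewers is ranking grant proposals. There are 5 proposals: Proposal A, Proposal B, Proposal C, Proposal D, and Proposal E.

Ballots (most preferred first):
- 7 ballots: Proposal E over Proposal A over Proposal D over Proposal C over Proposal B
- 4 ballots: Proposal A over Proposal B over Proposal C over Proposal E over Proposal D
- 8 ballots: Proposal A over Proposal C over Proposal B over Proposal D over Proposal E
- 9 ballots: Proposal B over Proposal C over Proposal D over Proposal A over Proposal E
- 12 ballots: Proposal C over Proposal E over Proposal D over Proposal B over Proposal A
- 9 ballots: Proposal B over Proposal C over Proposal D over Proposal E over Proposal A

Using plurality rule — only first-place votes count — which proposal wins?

Proposal B

First-place votes: Proposal A 12, Proposal B 18, Proposal C 12, Proposal D 0, Proposal E 7.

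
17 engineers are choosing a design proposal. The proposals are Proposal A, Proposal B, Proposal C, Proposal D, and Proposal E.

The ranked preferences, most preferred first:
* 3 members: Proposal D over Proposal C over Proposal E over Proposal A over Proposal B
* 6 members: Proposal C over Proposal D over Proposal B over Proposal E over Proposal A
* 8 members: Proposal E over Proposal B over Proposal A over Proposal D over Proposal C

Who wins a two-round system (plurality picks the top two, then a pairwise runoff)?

Round 1 first-place votes: Proposal A 0, Proposal B 0, Proposal C 6, Proposal D 3, Proposal E 8. Proposal E and Proposal C advance.
Runoff: Proposal E is ranked above Proposal C on 8 ballots, Proposal C above Proposal E on 9.

Proposal C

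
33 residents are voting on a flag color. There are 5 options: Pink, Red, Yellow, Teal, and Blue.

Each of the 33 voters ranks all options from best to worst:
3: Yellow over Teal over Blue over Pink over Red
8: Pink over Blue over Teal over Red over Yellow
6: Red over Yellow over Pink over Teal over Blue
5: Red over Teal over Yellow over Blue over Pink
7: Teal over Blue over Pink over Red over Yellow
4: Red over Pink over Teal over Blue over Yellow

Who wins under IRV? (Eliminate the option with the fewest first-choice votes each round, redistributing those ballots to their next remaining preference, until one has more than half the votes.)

Teal

Round 1: Pink 8, Red 15, Yellow 3, Teal 7, Blue 0. Blue eliminated.
Round 2: Pink 8, Red 15, Yellow 3, Teal 7. Yellow eliminated.
Round 3: Pink 8, Red 15, Teal 10. Pink eliminated.
Round 4: Red 15, Teal 18. Teal has a majority (≥17).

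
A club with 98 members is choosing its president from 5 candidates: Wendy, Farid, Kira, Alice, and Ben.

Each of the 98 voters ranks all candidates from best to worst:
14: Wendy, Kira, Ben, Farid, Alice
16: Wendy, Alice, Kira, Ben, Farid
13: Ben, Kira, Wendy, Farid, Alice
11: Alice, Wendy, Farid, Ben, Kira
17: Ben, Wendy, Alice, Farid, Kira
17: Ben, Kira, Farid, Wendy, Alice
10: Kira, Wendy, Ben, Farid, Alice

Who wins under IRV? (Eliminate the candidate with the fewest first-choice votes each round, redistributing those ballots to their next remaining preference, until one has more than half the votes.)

Wendy

Round 1: Wendy 30, Farid 0, Kira 10, Alice 11, Ben 47. Farid eliminated.
Round 2: Wendy 30, Kira 10, Alice 11, Ben 47. Kira eliminated.
Round 3: Wendy 40, Alice 11, Ben 47. Alice eliminated.
Round 4: Wendy 51, Ben 47. Wendy has a majority (≥50).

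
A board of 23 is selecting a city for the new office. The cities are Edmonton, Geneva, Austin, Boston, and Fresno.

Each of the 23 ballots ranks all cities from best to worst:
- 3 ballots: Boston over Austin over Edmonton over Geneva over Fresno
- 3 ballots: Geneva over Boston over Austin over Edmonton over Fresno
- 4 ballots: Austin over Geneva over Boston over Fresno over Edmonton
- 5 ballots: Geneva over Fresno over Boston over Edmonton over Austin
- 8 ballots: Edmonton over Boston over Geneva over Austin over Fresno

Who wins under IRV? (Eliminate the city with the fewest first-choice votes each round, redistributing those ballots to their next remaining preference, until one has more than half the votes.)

Geneva

Round 1: Edmonton 8, Geneva 8, Austin 4, Boston 3, Fresno 0. Fresno eliminated.
Round 2: Edmonton 8, Geneva 8, Austin 4, Boston 3. Boston eliminated.
Round 3: Edmonton 8, Geneva 8, Austin 7. Austin eliminated.
Round 4: Edmonton 11, Geneva 12. Geneva has a majority (≥12).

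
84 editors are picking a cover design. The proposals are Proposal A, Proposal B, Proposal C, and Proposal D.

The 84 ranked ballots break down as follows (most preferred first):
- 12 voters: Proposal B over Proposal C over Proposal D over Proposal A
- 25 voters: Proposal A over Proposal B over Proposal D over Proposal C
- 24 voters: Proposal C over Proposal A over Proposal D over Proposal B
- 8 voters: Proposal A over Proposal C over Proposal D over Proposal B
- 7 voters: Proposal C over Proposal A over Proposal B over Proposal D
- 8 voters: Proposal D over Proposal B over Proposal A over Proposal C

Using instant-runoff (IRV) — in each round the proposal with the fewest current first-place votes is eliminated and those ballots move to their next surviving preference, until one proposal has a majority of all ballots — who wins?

Round 1: Proposal A 33, Proposal B 12, Proposal C 31, Proposal D 8. Proposal D eliminated.
Round 2: Proposal A 33, Proposal B 20, Proposal C 31. Proposal B eliminated.
Round 3: Proposal A 41, Proposal C 43. Proposal C has a majority (≥43).

Proposal C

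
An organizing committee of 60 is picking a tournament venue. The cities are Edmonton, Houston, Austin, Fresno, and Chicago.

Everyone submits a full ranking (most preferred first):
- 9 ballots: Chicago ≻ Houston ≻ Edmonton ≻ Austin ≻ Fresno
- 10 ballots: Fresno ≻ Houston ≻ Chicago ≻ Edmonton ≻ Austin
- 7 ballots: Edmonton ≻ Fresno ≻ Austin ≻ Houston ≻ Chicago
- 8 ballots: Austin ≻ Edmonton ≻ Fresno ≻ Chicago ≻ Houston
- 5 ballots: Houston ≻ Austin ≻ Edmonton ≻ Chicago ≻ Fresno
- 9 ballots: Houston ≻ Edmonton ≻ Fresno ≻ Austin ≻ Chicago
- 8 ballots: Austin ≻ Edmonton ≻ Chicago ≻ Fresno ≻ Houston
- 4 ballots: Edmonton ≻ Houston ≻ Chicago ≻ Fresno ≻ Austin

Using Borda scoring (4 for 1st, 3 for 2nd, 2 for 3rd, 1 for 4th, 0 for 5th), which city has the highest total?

Edmonton

Edmonton: 9×2 + 10×1 + 7×4 + 8×3 + 5×2 + 9×3 + 8×3 + 4×4 = 157
Houston: 9×3 + 10×3 + 7×1 + 8×0 + 5×4 + 9×4 + 8×0 + 4×3 = 132
Austin: 9×1 + 10×0 + 7×2 + 8×4 + 5×3 + 9×1 + 8×4 + 4×0 = 111
Fresno: 9×0 + 10×4 + 7×3 + 8×2 + 5×0 + 9×2 + 8×1 + 4×1 = 107
Chicago: 9×4 + 10×2 + 7×0 + 8×1 + 5×1 + 9×0 + 8×2 + 4×2 = 93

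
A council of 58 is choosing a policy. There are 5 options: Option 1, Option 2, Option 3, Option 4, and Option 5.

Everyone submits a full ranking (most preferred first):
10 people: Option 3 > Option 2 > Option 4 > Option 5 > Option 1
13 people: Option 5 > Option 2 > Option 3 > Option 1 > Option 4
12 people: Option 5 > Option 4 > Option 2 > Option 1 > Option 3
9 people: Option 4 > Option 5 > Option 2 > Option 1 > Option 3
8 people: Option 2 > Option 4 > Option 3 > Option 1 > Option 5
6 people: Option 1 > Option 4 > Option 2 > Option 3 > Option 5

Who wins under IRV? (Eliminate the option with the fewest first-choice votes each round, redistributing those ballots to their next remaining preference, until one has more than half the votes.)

Option 4

Round 1: Option 1 6, Option 2 8, Option 3 10, Option 4 9, Option 5 25. Option 1 eliminated.
Round 2: Option 2 8, Option 3 10, Option 4 15, Option 5 25. Option 2 eliminated.
Round 3: Option 3 10, Option 4 23, Option 5 25. Option 3 eliminated.
Round 4: Option 4 33, Option 5 25. Option 4 has a majority (≥30).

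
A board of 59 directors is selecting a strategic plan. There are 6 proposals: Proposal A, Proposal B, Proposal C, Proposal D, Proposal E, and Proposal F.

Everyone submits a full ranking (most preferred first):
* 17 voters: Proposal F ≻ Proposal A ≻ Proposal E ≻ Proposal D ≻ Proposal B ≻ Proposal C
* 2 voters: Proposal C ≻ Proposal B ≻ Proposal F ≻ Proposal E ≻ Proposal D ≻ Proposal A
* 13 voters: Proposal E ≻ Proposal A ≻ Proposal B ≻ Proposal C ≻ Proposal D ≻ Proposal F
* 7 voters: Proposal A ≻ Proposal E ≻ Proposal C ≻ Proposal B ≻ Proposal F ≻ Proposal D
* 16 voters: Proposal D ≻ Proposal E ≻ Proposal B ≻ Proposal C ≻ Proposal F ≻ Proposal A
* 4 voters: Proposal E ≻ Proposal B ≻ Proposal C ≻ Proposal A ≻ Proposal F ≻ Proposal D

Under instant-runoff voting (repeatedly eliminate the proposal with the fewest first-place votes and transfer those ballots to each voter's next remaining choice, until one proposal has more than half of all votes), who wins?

Proposal E

Round 1: Proposal A 7, Proposal B 0, Proposal C 2, Proposal D 16, Proposal E 17, Proposal F 17. Proposal B eliminated.
Round 2: Proposal A 7, Proposal C 2, Proposal D 16, Proposal E 17, Proposal F 17. Proposal C eliminated.
Round 3: Proposal A 7, Proposal D 16, Proposal E 17, Proposal F 19. Proposal A eliminated.
Round 4: Proposal D 16, Proposal E 24, Proposal F 19. Proposal D eliminated.
Round 5: Proposal E 40, Proposal F 19. Proposal E has a majority (≥30).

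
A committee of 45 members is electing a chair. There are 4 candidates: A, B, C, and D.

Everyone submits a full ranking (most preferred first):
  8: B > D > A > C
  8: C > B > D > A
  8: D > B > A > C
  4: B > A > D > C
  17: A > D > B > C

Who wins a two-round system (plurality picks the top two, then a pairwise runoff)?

B

Round 1 first-place votes: A 17, B 12, C 8, D 8. A and B advance.
Runoff: A is ranked above B on 17 ballots, B above A on 28.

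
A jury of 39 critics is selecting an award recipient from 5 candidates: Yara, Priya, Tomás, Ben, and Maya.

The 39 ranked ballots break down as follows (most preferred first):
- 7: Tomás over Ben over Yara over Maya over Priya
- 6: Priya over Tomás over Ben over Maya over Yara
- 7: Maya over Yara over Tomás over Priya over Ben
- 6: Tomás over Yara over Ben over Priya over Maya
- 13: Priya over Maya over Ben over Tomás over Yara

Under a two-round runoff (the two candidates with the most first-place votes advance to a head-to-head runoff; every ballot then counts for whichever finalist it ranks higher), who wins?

Tomás

Round 1 first-place votes: Yara 0, Priya 19, Tomás 13, Ben 0, Maya 7. Priya and Tomás advance.
Runoff: Priya is ranked above Tomás on 19 ballots, Tomás above Priya on 20.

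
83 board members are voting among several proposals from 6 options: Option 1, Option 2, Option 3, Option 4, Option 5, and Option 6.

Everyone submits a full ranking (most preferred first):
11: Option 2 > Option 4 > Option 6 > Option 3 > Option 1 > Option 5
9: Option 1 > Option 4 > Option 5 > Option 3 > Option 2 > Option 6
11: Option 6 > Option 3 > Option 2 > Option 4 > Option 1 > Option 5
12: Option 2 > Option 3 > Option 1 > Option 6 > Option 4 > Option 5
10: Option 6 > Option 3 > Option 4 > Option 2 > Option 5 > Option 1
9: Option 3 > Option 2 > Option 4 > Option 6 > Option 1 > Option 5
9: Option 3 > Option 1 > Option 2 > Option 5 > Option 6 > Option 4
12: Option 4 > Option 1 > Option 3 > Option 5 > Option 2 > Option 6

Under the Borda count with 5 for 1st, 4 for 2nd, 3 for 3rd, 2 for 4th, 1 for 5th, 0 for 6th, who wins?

Option 3

Option 1: 11×1 + 9×5 + 11×1 + 12×3 + 10×0 + 9×1 + 9×4 + 12×4 = 196
Option 2: 11×5 + 9×1 + 11×3 + 12×5 + 10×2 + 9×4 + 9×3 + 12×1 = 252
Option 3: 11×2 + 9×2 + 11×4 + 12×4 + 10×4 + 9×5 + 9×5 + 12×3 = 298
Option 4: 11×4 + 9×4 + 11×2 + 12×1 + 10×3 + 9×3 + 9×0 + 12×5 = 231
Option 5: 11×0 + 9×3 + 11×0 + 12×0 + 10×1 + 9×0 + 9×2 + 12×2 = 79
Option 6: 11×3 + 9×0 + 11×5 + 12×2 + 10×5 + 9×2 + 9×1 + 12×0 = 189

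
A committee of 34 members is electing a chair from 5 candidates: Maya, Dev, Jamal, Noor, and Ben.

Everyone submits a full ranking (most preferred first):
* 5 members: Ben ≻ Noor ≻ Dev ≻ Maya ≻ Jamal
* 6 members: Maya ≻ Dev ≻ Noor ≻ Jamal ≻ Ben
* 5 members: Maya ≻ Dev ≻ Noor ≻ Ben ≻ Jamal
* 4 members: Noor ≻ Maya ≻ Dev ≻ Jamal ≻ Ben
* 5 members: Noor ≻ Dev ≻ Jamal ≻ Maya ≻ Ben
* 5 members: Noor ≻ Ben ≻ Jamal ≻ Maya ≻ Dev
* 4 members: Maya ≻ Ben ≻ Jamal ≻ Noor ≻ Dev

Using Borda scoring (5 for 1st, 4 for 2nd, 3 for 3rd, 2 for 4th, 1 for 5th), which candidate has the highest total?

Maya: 5×2 + 6×5 + 5×5 + 4×4 + 5×2 + 5×2 + 4×5 = 121
Dev: 5×3 + 6×4 + 5×4 + 4×3 + 5×4 + 5×1 + 4×1 = 100
Jamal: 5×1 + 6×2 + 5×1 + 4×2 + 5×3 + 5×3 + 4×3 = 72
Noor: 5×4 + 6×3 + 5×3 + 4×5 + 5×5 + 5×5 + 4×2 = 131
Ben: 5×5 + 6×1 + 5×2 + 4×1 + 5×1 + 5×4 + 4×4 = 86

Noor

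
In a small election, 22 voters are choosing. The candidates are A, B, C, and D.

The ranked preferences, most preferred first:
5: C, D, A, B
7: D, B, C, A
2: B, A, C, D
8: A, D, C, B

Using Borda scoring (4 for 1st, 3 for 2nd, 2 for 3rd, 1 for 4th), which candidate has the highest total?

A: 5×2 + 7×1 + 2×3 + 8×4 = 55
B: 5×1 + 7×3 + 2×4 + 8×1 = 42
C: 5×4 + 7×2 + 2×2 + 8×2 = 54
D: 5×3 + 7×4 + 2×1 + 8×3 = 69

D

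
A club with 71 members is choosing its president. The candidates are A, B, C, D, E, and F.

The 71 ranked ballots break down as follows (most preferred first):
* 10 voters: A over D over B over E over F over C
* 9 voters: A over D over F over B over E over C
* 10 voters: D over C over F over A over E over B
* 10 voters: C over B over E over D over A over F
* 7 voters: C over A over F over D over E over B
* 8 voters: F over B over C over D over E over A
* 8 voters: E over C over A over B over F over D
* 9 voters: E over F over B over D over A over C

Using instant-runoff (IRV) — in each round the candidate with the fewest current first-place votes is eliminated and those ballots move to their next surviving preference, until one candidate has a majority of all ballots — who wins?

Round 1: A 19, B 0, C 17, D 10, E 17, F 8. B eliminated.
Round 2: A 19, C 17, D 10, E 17, F 8. F eliminated.
Round 3: A 19, C 25, D 10, E 17. D eliminated.
Round 4: A 19, C 35, E 17. E eliminated.
Round 5: A 28, C 43. C has a majority (≥36).

C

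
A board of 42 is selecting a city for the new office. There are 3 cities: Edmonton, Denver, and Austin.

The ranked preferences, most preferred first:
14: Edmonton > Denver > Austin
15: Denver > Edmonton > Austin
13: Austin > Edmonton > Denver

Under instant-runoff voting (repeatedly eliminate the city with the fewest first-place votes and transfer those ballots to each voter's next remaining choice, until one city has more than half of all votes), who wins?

Edmonton

Round 1: Edmonton 14, Denver 15, Austin 13. Austin eliminated.
Round 2: Edmonton 27, Denver 15. Edmonton has a majority (≥22).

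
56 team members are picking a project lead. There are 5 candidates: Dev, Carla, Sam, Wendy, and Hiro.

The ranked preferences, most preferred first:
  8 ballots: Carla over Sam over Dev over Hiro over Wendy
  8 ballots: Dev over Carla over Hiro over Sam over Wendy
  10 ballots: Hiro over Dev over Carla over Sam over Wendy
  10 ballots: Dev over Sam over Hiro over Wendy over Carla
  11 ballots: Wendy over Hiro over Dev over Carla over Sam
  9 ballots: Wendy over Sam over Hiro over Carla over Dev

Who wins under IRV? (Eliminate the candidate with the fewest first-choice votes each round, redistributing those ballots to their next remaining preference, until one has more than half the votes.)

Dev

Round 1: Dev 18, Carla 8, Sam 0, Wendy 20, Hiro 10. Sam eliminated.
Round 2: Dev 18, Carla 8, Wendy 20, Hiro 10. Carla eliminated.
Round 3: Dev 26, Wendy 20, Hiro 10. Hiro eliminated.
Round 4: Dev 36, Wendy 20. Dev has a majority (≥29).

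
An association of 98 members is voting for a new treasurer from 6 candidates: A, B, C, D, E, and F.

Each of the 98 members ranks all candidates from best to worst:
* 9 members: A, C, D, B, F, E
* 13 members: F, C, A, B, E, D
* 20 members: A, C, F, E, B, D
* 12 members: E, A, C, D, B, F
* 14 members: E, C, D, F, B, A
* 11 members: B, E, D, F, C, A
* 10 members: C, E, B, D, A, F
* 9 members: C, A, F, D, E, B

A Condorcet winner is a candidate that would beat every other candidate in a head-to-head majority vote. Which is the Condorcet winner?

C vs A: 57–41
C vs B: 87–11
C vs D: 87–11
C vs E: 61–37
C vs F: 74–24
C beats every other candidate.

C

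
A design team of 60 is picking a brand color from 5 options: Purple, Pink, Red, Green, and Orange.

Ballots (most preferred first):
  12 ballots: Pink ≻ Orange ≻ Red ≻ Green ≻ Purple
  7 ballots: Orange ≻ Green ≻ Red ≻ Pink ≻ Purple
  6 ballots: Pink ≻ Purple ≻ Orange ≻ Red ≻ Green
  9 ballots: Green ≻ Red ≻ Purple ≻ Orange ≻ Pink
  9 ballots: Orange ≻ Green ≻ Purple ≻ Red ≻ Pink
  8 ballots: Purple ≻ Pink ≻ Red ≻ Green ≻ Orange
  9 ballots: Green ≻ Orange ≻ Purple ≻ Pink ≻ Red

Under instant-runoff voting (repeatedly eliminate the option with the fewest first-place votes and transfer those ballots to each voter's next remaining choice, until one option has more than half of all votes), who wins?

Green

Round 1: Purple 8, Pink 18, Red 0, Green 18, Orange 16. Red eliminated.
Round 2: Purple 8, Pink 18, Green 18, Orange 16. Purple eliminated.
Round 3: Pink 26, Green 18, Orange 16. Orange eliminated.
Round 4: Pink 26, Green 34. Green has a majority (≥31).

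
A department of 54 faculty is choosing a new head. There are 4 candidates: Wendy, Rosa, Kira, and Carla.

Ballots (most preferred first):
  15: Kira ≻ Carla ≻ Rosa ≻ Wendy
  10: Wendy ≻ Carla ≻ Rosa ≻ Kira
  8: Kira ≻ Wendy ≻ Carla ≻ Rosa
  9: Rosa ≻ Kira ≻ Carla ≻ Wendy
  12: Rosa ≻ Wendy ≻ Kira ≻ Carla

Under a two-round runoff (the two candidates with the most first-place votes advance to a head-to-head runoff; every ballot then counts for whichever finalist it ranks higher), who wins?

Round 1 first-place votes: Wendy 10, Rosa 21, Kira 23, Carla 0. Kira and Rosa advance.
Runoff: Kira is ranked above Rosa on 23 ballots, Rosa above Kira on 31.

Rosa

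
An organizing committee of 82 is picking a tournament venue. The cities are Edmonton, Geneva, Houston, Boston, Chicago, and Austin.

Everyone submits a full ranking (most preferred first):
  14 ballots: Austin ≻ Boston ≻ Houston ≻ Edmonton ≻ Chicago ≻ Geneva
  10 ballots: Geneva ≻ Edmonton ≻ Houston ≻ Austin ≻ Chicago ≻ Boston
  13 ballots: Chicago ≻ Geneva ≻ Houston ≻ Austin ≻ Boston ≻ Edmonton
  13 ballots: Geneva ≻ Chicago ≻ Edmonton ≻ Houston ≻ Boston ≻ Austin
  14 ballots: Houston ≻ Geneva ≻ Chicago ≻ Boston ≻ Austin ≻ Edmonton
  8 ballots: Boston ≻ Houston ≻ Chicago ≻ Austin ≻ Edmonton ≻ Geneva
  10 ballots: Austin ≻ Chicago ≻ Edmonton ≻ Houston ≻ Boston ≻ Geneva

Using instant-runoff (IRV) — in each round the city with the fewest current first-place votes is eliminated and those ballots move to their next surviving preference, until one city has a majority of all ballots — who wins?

Round 1: Edmonton 0, Geneva 23, Houston 14, Boston 8, Chicago 13, Austin 24. Edmonton eliminated.
Round 2: Geneva 23, Houston 14, Boston 8, Chicago 13, Austin 24. Boston eliminated.
Round 3: Geneva 23, Houston 22, Chicago 13, Austin 24. Chicago eliminated.
Round 4: Geneva 36, Houston 22, Austin 24. Houston eliminated.
Round 5: Geneva 50, Austin 32. Geneva has a majority (≥42).

Geneva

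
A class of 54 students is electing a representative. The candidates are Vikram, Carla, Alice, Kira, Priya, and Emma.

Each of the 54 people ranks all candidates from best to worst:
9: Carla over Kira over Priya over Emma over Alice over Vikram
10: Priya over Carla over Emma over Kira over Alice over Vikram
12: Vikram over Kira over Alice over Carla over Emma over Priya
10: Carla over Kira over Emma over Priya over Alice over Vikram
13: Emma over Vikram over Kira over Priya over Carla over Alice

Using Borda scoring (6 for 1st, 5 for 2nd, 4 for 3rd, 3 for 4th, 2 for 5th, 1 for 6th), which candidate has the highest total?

Vikram: 9×1 + 10×1 + 12×6 + 10×1 + 13×5 = 166
Carla: 9×6 + 10×5 + 12×3 + 10×6 + 13×2 = 226
Alice: 9×2 + 10×2 + 12×4 + 10×2 + 13×1 = 119
Kira: 9×5 + 10×3 + 12×5 + 10×5 + 13×4 = 237
Priya: 9×4 + 10×6 + 12×1 + 10×3 + 13×3 = 177
Emma: 9×3 + 10×4 + 12×2 + 10×4 + 13×6 = 209

Kira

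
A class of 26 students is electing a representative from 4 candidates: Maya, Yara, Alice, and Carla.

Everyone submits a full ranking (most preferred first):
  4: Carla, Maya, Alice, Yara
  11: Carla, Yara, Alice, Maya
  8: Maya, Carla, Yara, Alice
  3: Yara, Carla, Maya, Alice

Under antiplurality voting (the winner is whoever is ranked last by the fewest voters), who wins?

Carla

Last-place votes: Maya 11, Yara 4, Alice 11, Carla 0.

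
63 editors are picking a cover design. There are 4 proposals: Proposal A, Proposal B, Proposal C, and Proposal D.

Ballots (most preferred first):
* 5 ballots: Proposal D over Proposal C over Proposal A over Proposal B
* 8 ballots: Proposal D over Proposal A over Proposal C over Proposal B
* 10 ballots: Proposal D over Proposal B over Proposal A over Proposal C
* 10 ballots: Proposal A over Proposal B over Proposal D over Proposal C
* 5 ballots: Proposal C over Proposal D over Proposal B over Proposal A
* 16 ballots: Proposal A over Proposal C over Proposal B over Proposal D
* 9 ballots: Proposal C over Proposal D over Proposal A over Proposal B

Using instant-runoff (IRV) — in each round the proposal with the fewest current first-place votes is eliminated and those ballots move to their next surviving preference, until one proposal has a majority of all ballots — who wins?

Proposal D

Round 1: Proposal A 26, Proposal B 0, Proposal C 14, Proposal D 23. Proposal B eliminated.
Round 2: Proposal A 26, Proposal C 14, Proposal D 23. Proposal C eliminated.
Round 3: Proposal A 26, Proposal D 37. Proposal D has a majority (≥32).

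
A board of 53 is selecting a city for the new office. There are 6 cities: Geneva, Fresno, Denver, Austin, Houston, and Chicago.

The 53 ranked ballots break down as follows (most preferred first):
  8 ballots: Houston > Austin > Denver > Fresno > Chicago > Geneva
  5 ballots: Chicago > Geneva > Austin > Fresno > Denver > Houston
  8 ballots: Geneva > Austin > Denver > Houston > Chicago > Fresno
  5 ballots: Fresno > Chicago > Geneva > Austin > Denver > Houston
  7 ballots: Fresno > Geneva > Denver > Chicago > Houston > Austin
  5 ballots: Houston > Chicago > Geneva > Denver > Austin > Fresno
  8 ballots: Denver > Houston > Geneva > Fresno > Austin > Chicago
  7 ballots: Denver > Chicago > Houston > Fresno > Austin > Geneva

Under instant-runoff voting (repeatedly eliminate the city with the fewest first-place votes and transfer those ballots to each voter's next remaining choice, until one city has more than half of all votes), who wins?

Round 1: Geneva 8, Fresno 12, Denver 15, Austin 0, Houston 13, Chicago 5. Austin eliminated.
Round 2: Geneva 8, Fresno 12, Denver 15, Houston 13, Chicago 5. Chicago eliminated.
Round 3: Geneva 13, Fresno 12, Denver 15, Houston 13. Fresno eliminated.
Round 4: Geneva 25, Denver 15, Houston 13. Houston eliminated.
Round 5: Geneva 30, Denver 23. Geneva has a majority (≥27).

Geneva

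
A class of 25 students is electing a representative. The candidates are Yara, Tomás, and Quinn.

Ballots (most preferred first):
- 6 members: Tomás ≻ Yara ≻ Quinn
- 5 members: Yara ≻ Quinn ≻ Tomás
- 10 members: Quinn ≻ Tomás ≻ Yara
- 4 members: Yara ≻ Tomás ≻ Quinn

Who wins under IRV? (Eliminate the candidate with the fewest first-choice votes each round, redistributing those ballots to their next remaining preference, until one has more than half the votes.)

Round 1: Yara 9, Tomás 6, Quinn 10. Tomás eliminated.
Round 2: Yara 15, Quinn 10. Yara has a majority (≥13).

Yara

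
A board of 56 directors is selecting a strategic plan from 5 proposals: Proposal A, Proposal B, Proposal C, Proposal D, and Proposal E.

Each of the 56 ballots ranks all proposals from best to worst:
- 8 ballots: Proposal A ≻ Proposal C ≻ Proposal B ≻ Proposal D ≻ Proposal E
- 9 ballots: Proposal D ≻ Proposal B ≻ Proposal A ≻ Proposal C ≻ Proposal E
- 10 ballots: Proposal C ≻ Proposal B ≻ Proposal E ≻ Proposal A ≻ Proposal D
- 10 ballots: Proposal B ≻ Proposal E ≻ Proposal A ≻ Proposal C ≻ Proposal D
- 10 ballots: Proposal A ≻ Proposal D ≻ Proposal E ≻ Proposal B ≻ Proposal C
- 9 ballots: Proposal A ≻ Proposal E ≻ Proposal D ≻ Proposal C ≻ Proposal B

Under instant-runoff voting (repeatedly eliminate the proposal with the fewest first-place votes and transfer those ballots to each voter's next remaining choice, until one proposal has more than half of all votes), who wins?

Proposal B

Round 1: Proposal A 27, Proposal B 10, Proposal C 10, Proposal D 9, Proposal E 0. Proposal E eliminated.
Round 2: Proposal A 27, Proposal B 10, Proposal C 10, Proposal D 9. Proposal D eliminated.
Round 3: Proposal A 27, Proposal B 19, Proposal C 10. Proposal C eliminated.
Round 4: Proposal A 27, Proposal B 29. Proposal B has a majority (≥29).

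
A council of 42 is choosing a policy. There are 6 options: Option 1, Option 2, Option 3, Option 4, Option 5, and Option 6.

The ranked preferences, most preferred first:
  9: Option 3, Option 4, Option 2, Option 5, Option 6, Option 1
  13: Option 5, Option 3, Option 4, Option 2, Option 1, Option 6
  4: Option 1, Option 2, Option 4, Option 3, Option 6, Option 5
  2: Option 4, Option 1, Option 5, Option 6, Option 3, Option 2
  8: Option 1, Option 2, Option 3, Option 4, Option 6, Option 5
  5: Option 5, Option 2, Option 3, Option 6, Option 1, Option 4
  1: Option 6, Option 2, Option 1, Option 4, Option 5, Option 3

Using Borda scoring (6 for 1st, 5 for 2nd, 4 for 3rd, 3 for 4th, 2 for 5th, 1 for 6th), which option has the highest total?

Option 1: 9×1 + 13×2 + 4×6 + 2×5 + 8×6 + 5×2 + 1×4 = 131
Option 2: 9×4 + 13×3 + 4×5 + 2×1 + 8×5 + 5×5 + 1×5 = 167
Option 3: 9×6 + 13×5 + 4×3 + 2×2 + 8×4 + 5×4 + 1×1 = 188
Option 4: 9×5 + 13×4 + 4×4 + 2×6 + 8×3 + 5×1 + 1×3 = 157
Option 5: 9×3 + 13×6 + 4×1 + 2×4 + 8×1 + 5×6 + 1×2 = 157
Option 6: 9×2 + 13×1 + 4×2 + 2×3 + 8×2 + 5×3 + 1×6 = 82

Option 3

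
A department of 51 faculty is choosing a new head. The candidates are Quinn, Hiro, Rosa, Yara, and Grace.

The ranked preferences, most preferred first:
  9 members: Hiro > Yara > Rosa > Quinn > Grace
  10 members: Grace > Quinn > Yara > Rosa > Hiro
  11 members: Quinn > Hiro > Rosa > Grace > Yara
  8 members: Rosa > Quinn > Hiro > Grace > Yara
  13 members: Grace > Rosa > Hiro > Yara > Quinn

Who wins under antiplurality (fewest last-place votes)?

Last-place votes: Quinn 13, Hiro 10, Rosa 0, Yara 19, Grace 9.

Rosa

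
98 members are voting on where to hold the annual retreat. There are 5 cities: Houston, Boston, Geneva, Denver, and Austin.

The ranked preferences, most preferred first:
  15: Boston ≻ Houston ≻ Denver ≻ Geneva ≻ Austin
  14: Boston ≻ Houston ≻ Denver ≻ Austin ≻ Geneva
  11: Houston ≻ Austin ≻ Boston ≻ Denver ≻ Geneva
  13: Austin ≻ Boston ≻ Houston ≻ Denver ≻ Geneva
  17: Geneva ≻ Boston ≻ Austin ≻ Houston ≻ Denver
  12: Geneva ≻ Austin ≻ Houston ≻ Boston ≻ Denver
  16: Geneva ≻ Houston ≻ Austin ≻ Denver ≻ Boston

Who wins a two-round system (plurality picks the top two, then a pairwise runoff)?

Boston

Round 1 first-place votes: Houston 11, Boston 29, Geneva 45, Denver 0, Austin 13. Geneva and Boston advance.
Runoff: Geneva is ranked above Boston on 45 ballots, Boston above Geneva on 53.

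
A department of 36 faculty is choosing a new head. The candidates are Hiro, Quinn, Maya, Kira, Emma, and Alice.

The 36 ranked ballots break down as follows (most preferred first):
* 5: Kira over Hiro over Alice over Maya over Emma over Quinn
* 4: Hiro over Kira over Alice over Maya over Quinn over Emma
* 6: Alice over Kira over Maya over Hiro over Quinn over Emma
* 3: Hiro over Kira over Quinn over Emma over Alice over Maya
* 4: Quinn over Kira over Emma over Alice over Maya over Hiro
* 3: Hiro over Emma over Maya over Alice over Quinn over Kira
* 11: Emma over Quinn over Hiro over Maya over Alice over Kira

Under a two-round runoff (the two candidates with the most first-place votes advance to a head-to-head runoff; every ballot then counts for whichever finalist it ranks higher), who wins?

Hiro

Round 1 first-place votes: Hiro 10, Quinn 4, Maya 0, Kira 5, Emma 11, Alice 6. Emma and Hiro advance.
Runoff: Emma is ranked above Hiro on 15 ballots, Hiro above Emma on 21.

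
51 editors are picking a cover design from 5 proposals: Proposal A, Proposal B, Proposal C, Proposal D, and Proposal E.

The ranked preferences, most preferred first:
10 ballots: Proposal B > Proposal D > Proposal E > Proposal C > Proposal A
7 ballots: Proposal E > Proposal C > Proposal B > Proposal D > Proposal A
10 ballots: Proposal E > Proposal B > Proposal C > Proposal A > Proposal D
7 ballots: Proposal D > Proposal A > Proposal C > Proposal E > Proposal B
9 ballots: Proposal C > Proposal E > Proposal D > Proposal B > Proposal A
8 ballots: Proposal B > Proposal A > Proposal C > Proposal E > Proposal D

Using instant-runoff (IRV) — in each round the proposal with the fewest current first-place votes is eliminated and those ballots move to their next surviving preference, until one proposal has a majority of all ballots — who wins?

Round 1: Proposal A 0, Proposal B 18, Proposal C 9, Proposal D 7, Proposal E 17. Proposal A eliminated.
Round 2: Proposal B 18, Proposal C 9, Proposal D 7, Proposal E 17. Proposal D eliminated.
Round 3: Proposal B 18, Proposal C 16, Proposal E 17. Proposal C eliminated.
Round 4: Proposal B 18, Proposal E 33. Proposal E has a majority (≥26).

Proposal E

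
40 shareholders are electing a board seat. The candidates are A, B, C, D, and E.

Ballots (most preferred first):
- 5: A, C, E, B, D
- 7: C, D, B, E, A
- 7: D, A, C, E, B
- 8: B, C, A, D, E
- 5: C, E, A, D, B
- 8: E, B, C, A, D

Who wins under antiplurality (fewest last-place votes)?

Last-place votes: A 7, B 12, C 0, D 13, E 8.

C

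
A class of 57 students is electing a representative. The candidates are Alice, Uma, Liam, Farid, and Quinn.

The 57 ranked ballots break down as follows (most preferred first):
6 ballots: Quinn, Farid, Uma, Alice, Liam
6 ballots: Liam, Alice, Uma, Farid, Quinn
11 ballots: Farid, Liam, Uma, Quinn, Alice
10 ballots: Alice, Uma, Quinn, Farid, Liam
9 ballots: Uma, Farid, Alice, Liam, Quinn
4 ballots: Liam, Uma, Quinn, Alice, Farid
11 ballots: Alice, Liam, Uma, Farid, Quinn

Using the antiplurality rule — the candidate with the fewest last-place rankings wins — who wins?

Uma

Last-place votes: Alice 11, Uma 0, Liam 16, Farid 4, Quinn 26.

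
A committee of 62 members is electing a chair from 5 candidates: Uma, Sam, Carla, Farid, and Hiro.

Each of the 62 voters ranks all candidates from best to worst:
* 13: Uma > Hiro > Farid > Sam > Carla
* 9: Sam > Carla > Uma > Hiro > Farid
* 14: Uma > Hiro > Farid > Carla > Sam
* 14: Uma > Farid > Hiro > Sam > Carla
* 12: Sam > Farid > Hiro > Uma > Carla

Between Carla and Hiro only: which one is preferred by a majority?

Hiro

Carla is ranked above Hiro on 9 ballots; Hiro above Carla on 53.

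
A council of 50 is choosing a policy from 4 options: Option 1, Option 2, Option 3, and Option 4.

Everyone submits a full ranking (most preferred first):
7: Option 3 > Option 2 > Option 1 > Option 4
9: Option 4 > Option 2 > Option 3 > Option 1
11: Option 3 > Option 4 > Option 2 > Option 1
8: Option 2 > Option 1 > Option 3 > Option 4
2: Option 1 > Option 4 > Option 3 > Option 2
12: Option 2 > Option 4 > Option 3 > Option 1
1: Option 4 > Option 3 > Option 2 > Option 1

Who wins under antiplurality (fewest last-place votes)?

Option 3

Last-place votes: Option 1 33, Option 2 2, Option 3 0, Option 4 15.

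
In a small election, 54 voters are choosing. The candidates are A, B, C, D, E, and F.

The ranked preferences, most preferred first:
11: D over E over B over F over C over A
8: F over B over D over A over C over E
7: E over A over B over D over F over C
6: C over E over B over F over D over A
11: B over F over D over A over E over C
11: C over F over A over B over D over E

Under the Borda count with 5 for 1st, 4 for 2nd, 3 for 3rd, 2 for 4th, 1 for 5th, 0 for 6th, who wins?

A: 11×0 + 8×2 + 7×4 + 6×0 + 11×2 + 11×3 = 99
B: 11×3 + 8×4 + 7×3 + 6×3 + 11×5 + 11×2 = 181
C: 11×1 + 8×1 + 7×0 + 6×5 + 11×0 + 11×5 = 104
D: 11×5 + 8×3 + 7×2 + 6×1 + 11×3 + 11×1 = 143
E: 11×4 + 8×0 + 7×5 + 6×4 + 11×1 + 11×0 = 114
F: 11×2 + 8×5 + 7×1 + 6×2 + 11×4 + 11×4 = 169

B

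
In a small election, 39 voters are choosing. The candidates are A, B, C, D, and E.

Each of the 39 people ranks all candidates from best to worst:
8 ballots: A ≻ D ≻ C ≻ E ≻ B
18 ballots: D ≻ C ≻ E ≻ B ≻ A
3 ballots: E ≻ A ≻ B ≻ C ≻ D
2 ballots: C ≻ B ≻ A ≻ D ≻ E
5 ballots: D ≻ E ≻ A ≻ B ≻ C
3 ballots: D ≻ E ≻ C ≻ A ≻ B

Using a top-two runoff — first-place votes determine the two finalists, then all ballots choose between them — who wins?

Round 1 first-place votes: A 8, B 0, C 2, D 26, E 3. D and A advance.
Runoff: D is ranked above A on 26 ballots, A above D on 13.

D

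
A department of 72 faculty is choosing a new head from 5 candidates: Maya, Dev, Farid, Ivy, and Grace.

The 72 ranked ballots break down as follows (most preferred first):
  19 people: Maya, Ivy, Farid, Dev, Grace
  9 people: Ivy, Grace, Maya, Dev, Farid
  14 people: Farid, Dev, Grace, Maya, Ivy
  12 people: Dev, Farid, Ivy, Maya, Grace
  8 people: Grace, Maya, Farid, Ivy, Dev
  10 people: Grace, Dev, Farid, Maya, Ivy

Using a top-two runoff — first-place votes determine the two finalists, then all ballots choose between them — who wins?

Round 1 first-place votes: Maya 19, Dev 12, Farid 14, Ivy 9, Grace 18. Maya and Grace advance.
Runoff: Maya is ranked above Grace on 31 ballots, Grace above Maya on 41.

Grace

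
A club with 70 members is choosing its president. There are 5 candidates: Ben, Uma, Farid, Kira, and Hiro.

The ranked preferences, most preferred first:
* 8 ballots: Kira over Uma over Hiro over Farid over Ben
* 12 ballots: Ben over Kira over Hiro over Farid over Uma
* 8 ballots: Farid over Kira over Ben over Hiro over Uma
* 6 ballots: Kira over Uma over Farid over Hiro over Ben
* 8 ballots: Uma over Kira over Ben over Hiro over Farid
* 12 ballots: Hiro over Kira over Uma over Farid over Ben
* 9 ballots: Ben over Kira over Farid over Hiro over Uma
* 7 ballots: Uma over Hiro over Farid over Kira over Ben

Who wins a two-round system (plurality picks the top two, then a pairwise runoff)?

Round 1 first-place votes: Ben 21, Uma 15, Farid 8, Kira 14, Hiro 12. Ben and Uma advance.
Runoff: Ben is ranked above Uma on 29 ballots, Uma above Ben on 41.

Uma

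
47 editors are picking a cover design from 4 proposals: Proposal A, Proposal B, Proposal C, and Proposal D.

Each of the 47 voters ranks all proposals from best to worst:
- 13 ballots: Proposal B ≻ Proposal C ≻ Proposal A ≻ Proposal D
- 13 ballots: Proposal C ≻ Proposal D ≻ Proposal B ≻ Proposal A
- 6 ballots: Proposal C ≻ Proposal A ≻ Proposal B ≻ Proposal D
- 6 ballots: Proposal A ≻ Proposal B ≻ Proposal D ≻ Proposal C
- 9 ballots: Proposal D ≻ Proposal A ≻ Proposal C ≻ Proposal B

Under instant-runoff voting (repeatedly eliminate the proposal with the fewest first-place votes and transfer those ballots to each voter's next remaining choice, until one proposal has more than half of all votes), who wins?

Round 1: Proposal A 6, Proposal B 13, Proposal C 19, Proposal D 9. Proposal A eliminated.
Round 2: Proposal B 19, Proposal C 19, Proposal D 9. Proposal D eliminated.
Round 3: Proposal B 19, Proposal C 28. Proposal C has a majority (≥24).

Proposal C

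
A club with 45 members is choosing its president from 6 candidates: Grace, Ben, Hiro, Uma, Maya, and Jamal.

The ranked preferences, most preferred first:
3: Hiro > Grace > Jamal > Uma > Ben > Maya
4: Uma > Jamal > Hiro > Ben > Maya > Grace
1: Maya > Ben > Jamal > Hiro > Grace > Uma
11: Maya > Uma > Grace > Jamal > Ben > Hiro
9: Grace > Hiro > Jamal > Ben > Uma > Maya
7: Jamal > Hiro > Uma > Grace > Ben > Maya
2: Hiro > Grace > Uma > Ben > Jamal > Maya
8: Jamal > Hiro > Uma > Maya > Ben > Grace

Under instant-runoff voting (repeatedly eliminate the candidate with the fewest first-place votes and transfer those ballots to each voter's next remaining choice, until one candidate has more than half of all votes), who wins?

Round 1: Grace 9, Ben 0, Hiro 5, Uma 4, Maya 12, Jamal 15. Ben eliminated.
Round 2: Grace 9, Hiro 5, Uma 4, Maya 12, Jamal 15. Uma eliminated.
Round 3: Grace 9, Hiro 5, Maya 12, Jamal 19. Hiro eliminated.
Round 4: Grace 14, Maya 12, Jamal 19. Maya eliminated.
Round 5: Grace 25, Jamal 20. Grace has a majority (≥23).

Grace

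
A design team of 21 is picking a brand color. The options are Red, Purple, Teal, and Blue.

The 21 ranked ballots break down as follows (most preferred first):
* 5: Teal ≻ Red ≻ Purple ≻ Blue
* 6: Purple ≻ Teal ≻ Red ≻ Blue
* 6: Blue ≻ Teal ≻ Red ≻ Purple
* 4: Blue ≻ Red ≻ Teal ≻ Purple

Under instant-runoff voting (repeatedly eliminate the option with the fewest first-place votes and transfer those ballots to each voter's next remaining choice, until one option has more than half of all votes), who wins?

Purple

Round 1: Red 0, Purple 6, Teal 5, Blue 10. Red eliminated.
Round 2: Purple 6, Teal 5, Blue 10. Teal eliminated.
Round 3: Purple 11, Blue 10. Purple has a majority (≥11).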